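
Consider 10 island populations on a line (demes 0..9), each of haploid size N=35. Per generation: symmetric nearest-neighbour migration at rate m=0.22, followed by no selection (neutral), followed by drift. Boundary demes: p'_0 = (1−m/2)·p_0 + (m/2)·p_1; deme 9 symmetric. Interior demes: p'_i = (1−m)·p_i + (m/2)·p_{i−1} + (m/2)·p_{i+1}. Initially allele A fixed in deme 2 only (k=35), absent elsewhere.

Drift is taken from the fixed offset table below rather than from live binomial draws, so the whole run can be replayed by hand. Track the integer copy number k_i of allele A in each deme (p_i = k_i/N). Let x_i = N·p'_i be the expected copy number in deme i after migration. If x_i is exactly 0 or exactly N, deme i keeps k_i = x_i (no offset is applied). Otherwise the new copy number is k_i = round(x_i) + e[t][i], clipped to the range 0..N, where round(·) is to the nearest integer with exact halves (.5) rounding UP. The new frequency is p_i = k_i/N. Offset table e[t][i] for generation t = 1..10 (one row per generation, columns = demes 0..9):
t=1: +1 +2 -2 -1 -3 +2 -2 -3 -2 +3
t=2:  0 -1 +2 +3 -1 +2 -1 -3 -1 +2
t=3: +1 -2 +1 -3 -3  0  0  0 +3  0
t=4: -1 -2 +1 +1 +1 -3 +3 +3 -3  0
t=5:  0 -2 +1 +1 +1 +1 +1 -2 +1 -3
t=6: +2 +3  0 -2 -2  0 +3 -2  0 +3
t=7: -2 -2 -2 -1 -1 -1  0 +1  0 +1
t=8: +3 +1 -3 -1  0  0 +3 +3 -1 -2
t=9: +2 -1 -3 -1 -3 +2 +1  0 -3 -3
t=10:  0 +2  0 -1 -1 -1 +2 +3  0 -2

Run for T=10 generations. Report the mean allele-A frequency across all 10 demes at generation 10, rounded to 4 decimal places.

0.1000

t=0: k=[0 0 35 0 0 0 0 0 0 0]
t=1: x=[0.0000 3.8500 27.3000 3.8500 0.0000 0.0000 0.0000 0.0000 0.0000 0.0000] k=[0 6 25 3 0 0 0 0 0 0]
t=2: x=[0.6600 7.4300 20.4900 5.0900 0.3300 0.0000 0.0000 0.0000 0.0000 0.0000] k=[1 6 22 8 0 0 0 0 0 0]
t=3: x=[1.5500 7.2100 18.7000 8.6600 0.8800 0.0000 0.0000 0.0000 0.0000 0.0000] k=[3 5 20 6 0 0 0 0 0 0]
t=4: x=[3.2200 6.4300 16.8100 6.8800 0.6600 0.0000 0.0000 0.0000 0.0000 0.0000] k=[2 4 18 8 2 0 0 0 0 0]
t=5: x=[2.2200 5.3200 15.3600 8.4400 2.4400 0.2200 0.0000 0.0000 0.0000 0.0000] k=[2 3 16 9 3 1 0 0 0 0]
t=6: x=[2.1100 4.3200 13.8000 9.1100 3.4400 1.1100 0.1100 0.0000 0.0000 0.0000] k=[4 7 14 7 1 1 3 0 0 0]
t=7: x=[4.3300 7.4400 12.4600 7.1100 1.6600 1.2200 2.4500 0.3300 0.0000 0.0000] k=[2 5 10 6 1 0 2 1 0 0]
t=8: x=[2.3300 5.2200 9.0100 5.8900 1.4400 0.3300 1.6700 1.0000 0.1100 0.0000] k=[5 6 6 5 1 0 5 4 0 0]
t=9: x=[5.1100 5.8900 5.8900 4.6700 1.3300 0.6600 4.3400 3.6700 0.4400 0.0000] k=[7 5 3 4 0 3 5 4 0 0]
t=10: x=[6.7800 5.0000 3.3300 3.4500 0.7700 2.8900 4.6700 3.6700 0.4400 0.0000] k=[7 7 3 2 0 2 7 7 0 0]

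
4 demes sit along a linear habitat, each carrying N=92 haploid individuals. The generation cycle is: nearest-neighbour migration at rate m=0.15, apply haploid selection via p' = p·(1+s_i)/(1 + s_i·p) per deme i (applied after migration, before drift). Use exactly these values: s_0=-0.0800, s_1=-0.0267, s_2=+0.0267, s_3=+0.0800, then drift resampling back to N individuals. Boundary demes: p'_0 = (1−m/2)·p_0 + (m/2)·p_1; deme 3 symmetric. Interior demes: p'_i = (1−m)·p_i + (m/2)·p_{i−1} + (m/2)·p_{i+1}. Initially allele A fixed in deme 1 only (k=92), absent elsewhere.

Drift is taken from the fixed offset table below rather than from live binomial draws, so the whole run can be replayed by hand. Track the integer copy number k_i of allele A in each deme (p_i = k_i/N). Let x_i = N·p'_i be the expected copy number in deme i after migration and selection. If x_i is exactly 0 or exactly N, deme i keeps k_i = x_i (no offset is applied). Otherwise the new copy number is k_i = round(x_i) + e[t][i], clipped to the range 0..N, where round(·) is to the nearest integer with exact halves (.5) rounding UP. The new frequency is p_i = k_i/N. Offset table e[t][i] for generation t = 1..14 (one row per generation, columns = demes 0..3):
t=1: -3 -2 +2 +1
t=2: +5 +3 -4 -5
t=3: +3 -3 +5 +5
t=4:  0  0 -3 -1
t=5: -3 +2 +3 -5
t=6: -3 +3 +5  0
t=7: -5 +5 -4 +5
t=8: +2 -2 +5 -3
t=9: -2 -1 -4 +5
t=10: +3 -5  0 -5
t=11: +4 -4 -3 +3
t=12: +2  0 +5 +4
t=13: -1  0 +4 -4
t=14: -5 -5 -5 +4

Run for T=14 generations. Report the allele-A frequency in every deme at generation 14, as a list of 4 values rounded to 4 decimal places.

t=0: k=[0 92 0 0]
t=1: x=[6.3863 77.8795 7.0701 0.0000] k=[3 76 9 0]
t=2: x=[7.8549 64.9865 13.6535 0.7286] k=[13 68 10 0]
t=3: x=[15.9932 58.9541 13.9082 0.8095] k=[19 56 19 6]
t=4: x=[20.4196 49.8326 21.2272 7.4876] k=[20 50 18 6]
t=5: x=[20.8739 44.7278 19.9080 7.4076] k=[18 47 23 2]
t=6: x=[18.8924 42.4057 23.6855 3.8490] k=[16 45 29 4]
t=7: x=[16.9895 41.0090 28.8442 6.3128] k=[12 46 25 11]
t=8: x=[13.5575 41.2583 26.0138 12.8790] k=[16 39 31 10]
t=9: x=[16.5623 36.0798 30.5604 12.3764] k=[15 35 27 17]
t=10: x=[15.4010 32.3303 27.3537 18.8786] k=[18 27 27 14]
t=11: x=[17.4646 25.8194 26.5196 15.9651] k=[21 22 24 19]
t=12: x=[19.7510 21.6241 23.9387 20.5783] k=[22 22 29 25]
t=13: x=[20.6348 22.0678 28.6927 26.7358] k=[20 22 33 23]
t=14: x=[18.8686 22.2158 31.9725 25.1310] k=[14 17 27 29]

[0.1522, 0.1848, 0.2935, 0.3152]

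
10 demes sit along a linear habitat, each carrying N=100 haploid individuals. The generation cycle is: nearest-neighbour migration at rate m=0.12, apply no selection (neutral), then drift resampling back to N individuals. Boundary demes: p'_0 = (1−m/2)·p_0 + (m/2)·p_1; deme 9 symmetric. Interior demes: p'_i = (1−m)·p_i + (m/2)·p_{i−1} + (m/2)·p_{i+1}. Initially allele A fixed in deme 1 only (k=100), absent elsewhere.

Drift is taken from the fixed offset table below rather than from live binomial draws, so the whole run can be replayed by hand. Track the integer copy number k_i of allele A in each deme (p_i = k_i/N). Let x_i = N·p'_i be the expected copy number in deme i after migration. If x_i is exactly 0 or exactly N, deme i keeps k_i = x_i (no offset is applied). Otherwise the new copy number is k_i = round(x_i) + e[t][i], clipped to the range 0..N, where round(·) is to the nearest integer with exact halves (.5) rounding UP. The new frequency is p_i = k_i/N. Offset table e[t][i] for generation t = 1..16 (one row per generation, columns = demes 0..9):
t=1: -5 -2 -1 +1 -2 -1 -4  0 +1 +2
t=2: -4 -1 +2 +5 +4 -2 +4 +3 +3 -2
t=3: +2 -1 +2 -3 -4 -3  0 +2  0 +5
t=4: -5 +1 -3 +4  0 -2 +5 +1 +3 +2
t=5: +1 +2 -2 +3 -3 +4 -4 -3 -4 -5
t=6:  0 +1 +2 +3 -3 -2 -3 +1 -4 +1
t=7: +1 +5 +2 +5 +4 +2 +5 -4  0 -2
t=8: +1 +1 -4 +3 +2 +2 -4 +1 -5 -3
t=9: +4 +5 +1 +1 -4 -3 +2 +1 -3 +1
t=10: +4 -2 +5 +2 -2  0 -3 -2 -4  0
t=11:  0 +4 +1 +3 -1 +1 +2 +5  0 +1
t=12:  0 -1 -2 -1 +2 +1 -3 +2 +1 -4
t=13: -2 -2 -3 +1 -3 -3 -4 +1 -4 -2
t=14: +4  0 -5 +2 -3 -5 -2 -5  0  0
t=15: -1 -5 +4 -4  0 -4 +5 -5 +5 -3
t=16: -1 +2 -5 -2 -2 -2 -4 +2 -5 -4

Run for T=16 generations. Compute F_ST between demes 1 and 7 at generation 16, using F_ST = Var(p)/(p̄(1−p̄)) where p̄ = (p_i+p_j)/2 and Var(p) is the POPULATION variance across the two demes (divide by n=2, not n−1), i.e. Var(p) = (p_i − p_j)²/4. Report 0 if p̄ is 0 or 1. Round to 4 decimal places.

t=0: k=[0 100 0 0 0 0 0 0 0 0]
t=1: x=[6.0000 88.0000 6.0000 0.0000 0.0000 0.0000 0.0000 0.0000 0.0000 0.0000] k=[1 86 5 0 0 0 0 0 0 0]
t=2: x=[6.1000 76.0400 9.5600 0.3000 0.0000 0.0000 0.0000 0.0000 0.0000 0.0000] k=[2 75 12 5 0 0 0 0 0 0]
t=3: x=[6.3800 66.8400 15.3600 5.1200 0.3000 0.0000 0.0000 0.0000 0.0000 0.0000] k=[8 66 17 2 0 0 0 0 0 0]
t=4: x=[11.4800 59.5800 19.0400 2.7800 0.1200 0.0000 0.0000 0.0000 0.0000 0.0000] k=[6 61 16 7 0 0 0 0 0 0]
t=5: x=[9.3000 55.0000 18.1600 7.1200 0.4200 0.0000 0.0000 0.0000 0.0000 0.0000] k=[10 57 16 10 0 0 0 0 0 0]
t=6: x=[12.8200 51.7200 18.1000 9.7600 0.6000 0.0000 0.0000 0.0000 0.0000 0.0000] k=[13 53 20 13 0 0 0 0 0 0]
t=7: x=[15.4000 48.6200 21.5600 12.6400 0.7800 0.0000 0.0000 0.0000 0.0000 0.0000] k=[16 54 24 18 5 0 0 0 0 0]
t=8: x=[18.2800 49.9200 25.4400 17.5800 5.4800 0.3000 0.0000 0.0000 0.0000 0.0000] k=[19 51 21 21 7 2 0 0 0 0]
t=9: x=[20.9200 47.2800 22.8000 20.1600 7.5400 2.1800 0.1200 0.0000 0.0000 0.0000] k=[25 52 24 21 4 0 2 0 0 0]
t=10: x=[26.6200 48.7000 25.5000 20.1600 4.7800 0.3600 1.7600 0.1200 0.0000 0.0000] k=[31 47 31 22 3 0 0 0 0 0]
t=11: x=[31.9600 45.0800 31.4200 21.4000 3.9600 0.1800 0.0000 0.0000 0.0000 0.0000] k=[32 49 32 24 3 1 0 0 0 0]
t=12: x=[33.0200 46.9600 32.5400 23.2200 4.1400 1.0600 0.0600 0.0000 0.0000 0.0000] k=[33 46 31 22 6 2 0 0 0 0]
t=13: x=[33.7800 44.3200 31.3600 21.5800 6.7200 2.1200 0.1200 0.0000 0.0000 0.0000] k=[32 42 28 23 4 0 0 0 0 0]
t=14: x=[32.6000 40.5600 28.5400 22.1600 4.9000 0.2400 0.0000 0.0000 0.0000 0.0000] k=[37 41 24 24 2 0 0 0 0 0]
t=15: x=[37.2400 39.7400 25.0200 22.6800 3.2000 0.1200 0.0000 0.0000 0.0000 0.0000] k=[36 35 29 19 3 0 0 0 0 0]
t=16: x=[35.9400 34.7000 28.7600 18.6400 3.7800 0.1800 0.0000 0.0000 0.0000 0.0000] k=[35 37 24 17 2 0 0 0 0 0]

0.2270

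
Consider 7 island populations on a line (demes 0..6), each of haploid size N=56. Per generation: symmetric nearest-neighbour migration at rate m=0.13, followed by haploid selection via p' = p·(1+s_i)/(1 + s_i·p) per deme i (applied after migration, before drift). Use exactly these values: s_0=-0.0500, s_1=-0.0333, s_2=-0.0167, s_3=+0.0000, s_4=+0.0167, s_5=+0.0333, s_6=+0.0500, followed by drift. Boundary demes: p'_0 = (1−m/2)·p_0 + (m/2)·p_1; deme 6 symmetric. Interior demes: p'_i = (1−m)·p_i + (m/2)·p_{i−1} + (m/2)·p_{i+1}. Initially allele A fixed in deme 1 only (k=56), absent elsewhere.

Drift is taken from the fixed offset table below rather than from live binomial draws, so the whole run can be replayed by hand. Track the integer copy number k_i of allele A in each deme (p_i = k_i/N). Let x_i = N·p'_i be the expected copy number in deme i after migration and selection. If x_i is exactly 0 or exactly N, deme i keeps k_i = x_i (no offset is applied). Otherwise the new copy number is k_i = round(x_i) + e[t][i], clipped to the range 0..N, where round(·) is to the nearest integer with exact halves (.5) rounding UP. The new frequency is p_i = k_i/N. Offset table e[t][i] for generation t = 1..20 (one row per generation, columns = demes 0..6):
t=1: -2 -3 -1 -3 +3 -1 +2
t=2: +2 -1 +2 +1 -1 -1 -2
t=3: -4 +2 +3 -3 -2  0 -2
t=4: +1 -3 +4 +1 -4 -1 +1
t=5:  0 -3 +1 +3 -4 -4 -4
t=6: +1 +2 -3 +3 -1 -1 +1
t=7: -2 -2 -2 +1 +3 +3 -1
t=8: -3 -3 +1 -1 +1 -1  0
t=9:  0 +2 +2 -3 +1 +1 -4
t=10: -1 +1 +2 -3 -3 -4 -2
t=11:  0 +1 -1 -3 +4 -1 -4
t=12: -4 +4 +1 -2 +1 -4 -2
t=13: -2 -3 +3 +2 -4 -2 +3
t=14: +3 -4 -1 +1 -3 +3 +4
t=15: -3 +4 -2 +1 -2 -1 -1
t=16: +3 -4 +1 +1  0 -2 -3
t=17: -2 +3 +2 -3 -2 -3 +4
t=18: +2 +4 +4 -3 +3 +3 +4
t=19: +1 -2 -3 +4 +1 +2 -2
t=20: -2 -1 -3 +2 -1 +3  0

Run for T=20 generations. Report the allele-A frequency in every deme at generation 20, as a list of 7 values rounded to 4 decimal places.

t=0: k=[0 56 0 0 0 0 0]
t=1: x=[3.4693 48.5028 3.5831 0.0000 0.0000 0.0000 0.0000] k=[1 46 3 0 0 0 0]
t=2: x=[3.7419 39.8942 5.5157 0.1950 0.0000 0.0000 0.0000] k=[6 39 8 1 0 0 0]
t=3: x=[7.7944 34.3923 9.4272 1.3900 0.0661 0.0000 0.0000] k=[4 36 12 0 0 0 0]
t=4: x=[5.8075 31.8962 12.6147 0.7800 0.0000 0.0000 0.0000] k=[7 29 17 2 0 0 0]
t=5: x=[8.0692 26.3171 16.6076 2.8450 0.1322 0.0000 0.0000] k=[8 23 18 6 0 0 0]
t=6: x=[8.5951 21.2516 17.3427 6.3900 0.3965 0.0000 0.0000] k=[10 23 14 9 0 0 0]
t=7: x=[10.4035 21.1226 14.0817 8.7400 0.5947 0.0000 0.0000] k=[8 19 12 10 4 0 0]
t=8: x=[8.3442 17.4210 12.1639 9.7400 4.1938 0.2686 0.0000] k=[5 14 13 9 5 0 0]
t=9: x=[5.3323 13.0087 12.6394 9.0000 5.0100 0.3358 0.0000] k=[5 15 15 6 6 1 0]
t=10: x=[5.3947 13.9915 14.2355 6.5850 5.7600 1.3010 0.0682] k=[4 15 16 4 3 0 0]
t=11: x=[4.4982 13.9915 14.9696 4.7150 2.9154 0.2015 0.0000] k=[4 15 14 2 7 0 0]
t=12: x=[4.4982 13.8637 13.1151 3.1050 6.3122 0.4700 0.0000] k=[0 18 14 1 7 0 0]
t=13: x=[1.1127 16.1776 13.2440 2.2350 6.2463 0.4700 0.0000] k=[0 13 16 4 2 0 0]
t=14: x=[0.8034 12.0271 14.8406 4.6500 2.0322 0.1343 0.0000] k=[4 8 14 6 0 3 0]
t=15: x=[4.0625 7.8975 12.9218 6.1300 0.5947 2.6927 0.2047] k=[1 12 11 7 0 2 0]
t=16: x=[1.6317 10.9192 10.6589 6.8050 0.5947 1.7961 0.1365] k=[5 7 12 8 1 0 0]
t=17: x=[4.8959 6.9853 11.2627 7.8050 1.4126 0.0672 0.0000] k=[3 10 13 5 0 0 0]
t=18: x=[3.2924 9.4705 12.1243 5.1950 0.3304 0.0000 0.0000] k=[5 13 16 2 3 0 0]
t=19: x=[5.2700 12.3460 14.7116 2.9750 2.7835 0.2015 0.0000] k=[6 10 12 7 4 2 0]
t=20: x=[5.9804 9.5977 11.3914 7.1300 4.1279 2.0641 0.1365] k=[4 9 8 9 3 5 0]

[0.0714, 0.1607, 0.1429, 0.1607, 0.0536, 0.0893, 0.0000]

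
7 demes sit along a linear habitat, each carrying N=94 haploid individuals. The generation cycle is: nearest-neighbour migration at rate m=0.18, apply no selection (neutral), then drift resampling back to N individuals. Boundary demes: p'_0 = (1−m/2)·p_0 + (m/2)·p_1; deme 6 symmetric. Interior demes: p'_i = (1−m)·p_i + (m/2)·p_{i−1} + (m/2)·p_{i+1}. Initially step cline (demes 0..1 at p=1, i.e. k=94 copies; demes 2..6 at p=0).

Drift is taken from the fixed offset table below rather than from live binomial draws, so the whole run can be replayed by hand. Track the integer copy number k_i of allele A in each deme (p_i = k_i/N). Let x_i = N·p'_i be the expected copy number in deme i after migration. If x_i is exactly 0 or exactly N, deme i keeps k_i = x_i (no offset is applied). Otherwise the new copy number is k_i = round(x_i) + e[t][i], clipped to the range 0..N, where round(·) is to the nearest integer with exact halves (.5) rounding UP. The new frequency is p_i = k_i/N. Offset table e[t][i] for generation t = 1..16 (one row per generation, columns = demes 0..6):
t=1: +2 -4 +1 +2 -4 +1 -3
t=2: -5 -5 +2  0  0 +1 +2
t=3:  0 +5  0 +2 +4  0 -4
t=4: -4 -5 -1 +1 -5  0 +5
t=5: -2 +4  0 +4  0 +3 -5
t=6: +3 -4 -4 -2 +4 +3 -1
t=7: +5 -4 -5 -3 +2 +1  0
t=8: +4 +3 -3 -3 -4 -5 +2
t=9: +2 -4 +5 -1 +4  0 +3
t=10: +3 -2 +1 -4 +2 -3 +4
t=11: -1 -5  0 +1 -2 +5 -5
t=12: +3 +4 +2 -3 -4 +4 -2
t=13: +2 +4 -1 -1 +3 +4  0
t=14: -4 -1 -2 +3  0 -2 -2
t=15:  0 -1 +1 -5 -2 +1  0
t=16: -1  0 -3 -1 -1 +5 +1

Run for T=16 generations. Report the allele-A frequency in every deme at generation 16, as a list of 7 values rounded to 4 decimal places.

t=0: k=[94 94 0 0 0 0 0]
t=1: x=[94.0000 85.5400 8.4600 0.0000 0.0000 0.0000 0.0000] k=[94 82 9 0 0 0 0]
t=2: x=[92.9200 76.5100 14.7600 0.8100 0.0000 0.0000 0.0000] k=[88 72 17 1 0 0 0]
t=3: x=[86.5600 68.4900 20.5100 2.3500 0.0900 0.0000 0.0000] k=[87 73 21 4 4 0 0]
t=4: x=[85.7400 69.5800 24.1500 5.5300 3.6400 0.3600 0.0000] k=[82 65 23 7 0 0 0]
t=5: x=[80.4700 62.7500 25.3400 7.8100 0.6300 0.0000 0.0000] k=[78 67 25 12 1 0 0]
t=6: x=[77.0100 64.2100 27.6100 12.1800 1.9000 0.0900 0.0000] k=[80 60 24 10 6 3 0]
t=7: x=[78.2000 58.5600 25.9800 10.9000 6.0900 3.0000 0.2700] k=[83 55 21 8 8 4 0]
t=8: x=[80.4800 54.4600 22.8900 9.1700 7.6400 4.0000 0.3600] k=[84 57 20 6 4 0 2]
t=9: x=[81.5700 56.1000 22.0700 7.0800 3.8200 0.5400 1.8200] k=[84 52 27 6 8 1 5]
t=10: x=[81.1200 52.6300 27.3600 8.0700 7.1900 1.9900 4.6400] k=[84 51 28 4 9 0 9]
t=11: x=[81.0300 51.9000 27.9100 6.6100 7.7400 1.6200 8.1900] k=[80 47 28 8 6 7 3]
t=12: x=[77.0300 48.2600 27.9100 9.6200 6.2700 6.5500 3.3600] k=[80 52 30 7 2 11 1]
t=13: x=[77.4800 52.5400 29.9100 8.6200 3.2600 9.2900 1.9000] k=[79 57 29 8 6 13 2]
t=14: x=[77.0200 56.4600 29.6300 9.7100 6.8100 11.3800 2.9900] k=[73 55 28 13 7 9 1]
t=15: x=[71.3800 54.1900 29.0800 13.8100 7.7200 8.1000 1.7200] k=[71 53 30 9 6 9 2]
t=16: x=[69.3800 52.5500 30.1800 10.6200 6.5400 8.1000 2.6300] k=[68 53 27 10 6 13 4]

[0.7234, 0.5638, 0.2872, 0.1064, 0.0638, 0.1383, 0.0426]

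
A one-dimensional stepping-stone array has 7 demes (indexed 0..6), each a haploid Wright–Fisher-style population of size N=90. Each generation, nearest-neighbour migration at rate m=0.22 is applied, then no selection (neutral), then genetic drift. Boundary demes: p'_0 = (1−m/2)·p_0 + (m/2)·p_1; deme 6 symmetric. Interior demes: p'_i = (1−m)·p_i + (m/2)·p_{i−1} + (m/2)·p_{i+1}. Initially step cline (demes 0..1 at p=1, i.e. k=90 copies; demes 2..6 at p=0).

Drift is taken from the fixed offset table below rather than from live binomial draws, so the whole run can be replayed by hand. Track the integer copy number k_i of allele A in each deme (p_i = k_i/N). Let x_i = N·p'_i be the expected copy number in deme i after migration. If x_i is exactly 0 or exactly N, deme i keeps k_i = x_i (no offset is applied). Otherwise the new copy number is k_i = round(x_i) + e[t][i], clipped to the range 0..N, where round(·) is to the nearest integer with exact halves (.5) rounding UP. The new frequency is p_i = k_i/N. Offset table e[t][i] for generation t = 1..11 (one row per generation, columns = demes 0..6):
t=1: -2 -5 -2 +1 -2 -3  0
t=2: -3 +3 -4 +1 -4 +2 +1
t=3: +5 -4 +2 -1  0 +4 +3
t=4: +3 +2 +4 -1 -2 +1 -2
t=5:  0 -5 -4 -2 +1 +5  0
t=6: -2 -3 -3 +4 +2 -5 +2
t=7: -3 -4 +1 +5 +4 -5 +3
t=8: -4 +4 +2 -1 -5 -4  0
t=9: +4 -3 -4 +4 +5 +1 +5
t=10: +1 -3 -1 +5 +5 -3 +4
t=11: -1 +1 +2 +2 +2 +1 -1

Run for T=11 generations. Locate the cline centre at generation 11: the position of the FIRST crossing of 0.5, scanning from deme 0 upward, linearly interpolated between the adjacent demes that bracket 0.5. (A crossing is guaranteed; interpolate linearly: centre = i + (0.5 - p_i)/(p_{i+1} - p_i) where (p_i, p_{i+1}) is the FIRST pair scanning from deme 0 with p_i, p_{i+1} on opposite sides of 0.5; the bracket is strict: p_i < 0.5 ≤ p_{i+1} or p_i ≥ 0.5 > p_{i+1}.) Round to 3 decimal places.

1.125

t=0: k=[90 90 0 0 0 0 0]
t=1: x=[90.0000 80.1000 9.9000 0.0000 0.0000 0.0000 0.0000] k=[90 75 8 0 0 0 0]
t=2: x=[88.3500 69.2800 14.4900 0.8800 0.0000 0.0000 0.0000] k=[85 72 10 2 0 0 0]
t=3: x=[83.5700 66.6100 15.9400 2.6600 0.2200 0.0000 0.0000] k=[89 63 18 2 0 0 0]
t=4: x=[86.1400 60.9100 21.1900 3.5400 0.2200 0.0000 0.0000] k=[89 63 25 3 0 0 0]
t=5: x=[86.1400 61.6800 26.7600 5.0900 0.3300 0.0000 0.0000] k=[86 57 23 3 1 0 0]
t=6: x=[82.8100 56.4500 24.5400 4.9800 1.1100 0.1100 0.0000] k=[81 53 22 9 3 0 0]
t=7: x=[77.9200 52.6700 23.9800 9.7700 3.3300 0.3300 0.0000] k=[75 49 25 15 7 0 0]
t=8: x=[72.1400 49.2200 26.5400 15.2200 7.1100 0.7700 0.0000] k=[68 53 29 14 2 0 0]
t=9: x=[66.3500 52.0100 29.9900 14.3300 3.1000 0.2200 0.0000] k=[70 49 26 18 8 1 0]
t=10: x=[67.6900 48.7800 27.6500 17.7800 8.3300 1.6600 0.1100] k=[69 46 27 23 13 0 4]
t=11: x=[66.4700 46.4400 28.6500 22.3400 12.6700 1.8700 3.5600] k=[65 47 31 24 15 3 3]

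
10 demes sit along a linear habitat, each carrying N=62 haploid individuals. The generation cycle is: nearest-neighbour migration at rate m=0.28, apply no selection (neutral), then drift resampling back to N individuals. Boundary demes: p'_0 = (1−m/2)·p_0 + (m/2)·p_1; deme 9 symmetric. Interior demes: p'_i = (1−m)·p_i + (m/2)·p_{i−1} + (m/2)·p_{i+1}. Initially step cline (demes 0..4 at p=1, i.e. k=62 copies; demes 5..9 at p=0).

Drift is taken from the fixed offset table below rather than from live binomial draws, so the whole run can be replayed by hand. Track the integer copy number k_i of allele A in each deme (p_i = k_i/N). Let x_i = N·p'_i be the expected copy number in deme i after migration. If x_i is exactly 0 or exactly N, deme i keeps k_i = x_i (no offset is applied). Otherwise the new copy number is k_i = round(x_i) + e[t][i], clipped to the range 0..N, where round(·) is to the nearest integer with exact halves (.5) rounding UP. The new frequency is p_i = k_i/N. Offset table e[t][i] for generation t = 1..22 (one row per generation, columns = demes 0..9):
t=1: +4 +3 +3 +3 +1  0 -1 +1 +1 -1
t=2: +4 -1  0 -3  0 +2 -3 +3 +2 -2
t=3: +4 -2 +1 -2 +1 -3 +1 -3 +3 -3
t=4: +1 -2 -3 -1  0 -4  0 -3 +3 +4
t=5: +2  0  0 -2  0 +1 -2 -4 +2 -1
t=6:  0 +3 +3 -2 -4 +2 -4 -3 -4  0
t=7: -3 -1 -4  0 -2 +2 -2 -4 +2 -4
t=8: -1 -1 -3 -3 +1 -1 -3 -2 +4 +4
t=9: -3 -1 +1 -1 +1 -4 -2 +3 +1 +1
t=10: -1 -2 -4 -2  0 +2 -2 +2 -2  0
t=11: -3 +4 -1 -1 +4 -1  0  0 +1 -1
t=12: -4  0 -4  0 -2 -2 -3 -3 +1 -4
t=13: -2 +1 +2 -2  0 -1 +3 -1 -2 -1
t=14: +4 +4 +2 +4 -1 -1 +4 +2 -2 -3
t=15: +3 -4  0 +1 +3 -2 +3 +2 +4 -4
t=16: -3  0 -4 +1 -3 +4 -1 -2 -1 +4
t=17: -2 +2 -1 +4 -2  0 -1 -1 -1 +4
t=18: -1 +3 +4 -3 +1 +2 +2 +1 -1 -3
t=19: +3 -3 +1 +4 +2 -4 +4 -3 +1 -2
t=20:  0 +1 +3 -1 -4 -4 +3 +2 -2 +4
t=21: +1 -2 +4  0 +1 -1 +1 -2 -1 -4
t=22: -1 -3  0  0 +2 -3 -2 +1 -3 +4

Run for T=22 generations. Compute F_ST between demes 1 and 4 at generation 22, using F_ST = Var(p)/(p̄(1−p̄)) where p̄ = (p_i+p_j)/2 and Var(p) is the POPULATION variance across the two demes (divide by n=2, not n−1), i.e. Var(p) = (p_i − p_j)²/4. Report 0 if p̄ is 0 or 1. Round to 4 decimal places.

t=0: k=[62 62 62 62 62 0 0 0 0 0]
t=1: x=[62.0000 62.0000 62.0000 62.0000 53.3200 8.6800 0.0000 0.0000 0.0000 0.0000] k=[62 62 62 62 54 9 0 0 0 0]
t=2: x=[62.0000 62.0000 62.0000 60.8800 48.8200 14.0400 1.2600 0.0000 0.0000 0.0000] k=[62 62 62 58 49 16 0 0 0 0]
t=3: x=[62.0000 62.0000 61.4400 57.3000 45.6400 18.3800 2.2400 0.0000 0.0000 0.0000] k=[62 62 62 55 47 15 3 0 0 0]
t=4: x=[62.0000 62.0000 61.0200 54.8600 43.6400 17.8000 4.2600 0.4200 0.0000 0.0000] k=[62 62 58 54 44 14 4 0 0 0]
t=5: x=[62.0000 61.4400 58.0000 53.1600 41.2000 16.8000 4.8400 0.5600 0.0000 0.0000] k=[62 61 58 51 41 18 3 0 0 0]
t=6: x=[61.8600 60.7200 57.4400 50.5800 39.1800 19.1200 4.6800 0.4200 0.0000 0.0000] k=[62 62 60 49 35 21 1 0 0 0]
t=7: x=[62.0000 61.7200 58.7400 48.5800 35.0000 20.1600 3.6600 0.1400 0.0000 0.0000] k=[62 61 55 49 33 22 2 0 0 0]
t=8: x=[61.8600 60.3000 55.0000 47.6000 33.7000 20.7400 4.5200 0.2800 0.0000 0.0000] k=[61 59 52 45 35 20 2 0 0 0]
t=9: x=[60.7200 58.3000 52.0000 44.5800 34.3000 19.5800 4.2400 0.2800 0.0000 0.0000] k=[58 57 53 44 35 16 2 3 0 0]
t=10: x=[57.8600 56.5800 52.3000 44.0000 33.6000 16.7000 4.1000 2.4400 0.4200 0.0000] k=[57 55 48 42 34 19 2 4 0 0]
t=11: x=[56.7200 54.3000 48.1400 41.7200 33.0200 18.7200 4.6600 3.1600 0.5600 0.0000] k=[54 58 47 41 37 18 5 3 2 0]
t=12: x=[54.5600 55.9000 47.7000 41.2800 34.9000 18.8400 6.5400 3.1400 1.8600 0.2800] k=[51 56 44 41 33 17 4 0 3 0]
t=13: x=[51.7000 53.6200 45.2600 40.3000 31.8800 17.4200 5.2600 0.9800 2.1600 0.4200] k=[50 55 47 38 32 16 8 0 0 0]
t=14: x=[50.7000 53.1800 46.8600 38.4200 30.6000 17.1200 8.0000 1.1200 0.0000 0.0000] k=[55 57 49 42 30 16 12 3 0 0]
t=15: x=[55.2800 55.6000 49.1400 41.3000 29.7200 17.4000 11.3000 3.8400 0.4200 0.0000] k=[58 52 49 42 33 15 14 6 4 0]
t=16: x=[57.1600 52.4200 48.4400 41.7200 31.7400 17.3800 13.0200 6.8400 3.7200 0.5600] k=[54 52 44 43 29 21 12 5 3 5]
t=17: x=[53.7200 51.1600 44.9800 41.1800 29.8400 20.8600 12.2800 5.7000 3.5600 4.7200] k=[52 53 44 45 28 21 11 5 3 9]
t=18: x=[52.1400 51.6000 45.4000 42.4800 29.4000 20.5800 11.5600 5.5600 4.1200 8.1600] k=[51 55 49 39 30 23 14 7 3 5]
t=19: x=[51.5600 53.6000 48.4400 39.1400 30.2800 22.7200 14.2800 7.4200 3.8400 4.7200] k=[55 51 49 43 32 19 18 4 5 3]
t=20: x=[54.4400 51.2800 48.4400 42.3000 31.7200 20.6800 16.1800 6.1000 4.5800 3.2800] k=[54 52 51 41 28 17 19 8 3 7]
t=21: x=[53.7200 52.1400 49.7400 40.5800 28.2800 18.8200 17.1800 8.8400 4.2600 6.4400] k=[55 50 54 41 29 18 18 7 3 2]
t=22: x=[54.3000 51.2600 51.6200 41.1400 29.1400 19.5400 16.4600 7.9800 3.4200 2.1400] k=[53 48 52 41 31 17 14 9 0 6]

0.0813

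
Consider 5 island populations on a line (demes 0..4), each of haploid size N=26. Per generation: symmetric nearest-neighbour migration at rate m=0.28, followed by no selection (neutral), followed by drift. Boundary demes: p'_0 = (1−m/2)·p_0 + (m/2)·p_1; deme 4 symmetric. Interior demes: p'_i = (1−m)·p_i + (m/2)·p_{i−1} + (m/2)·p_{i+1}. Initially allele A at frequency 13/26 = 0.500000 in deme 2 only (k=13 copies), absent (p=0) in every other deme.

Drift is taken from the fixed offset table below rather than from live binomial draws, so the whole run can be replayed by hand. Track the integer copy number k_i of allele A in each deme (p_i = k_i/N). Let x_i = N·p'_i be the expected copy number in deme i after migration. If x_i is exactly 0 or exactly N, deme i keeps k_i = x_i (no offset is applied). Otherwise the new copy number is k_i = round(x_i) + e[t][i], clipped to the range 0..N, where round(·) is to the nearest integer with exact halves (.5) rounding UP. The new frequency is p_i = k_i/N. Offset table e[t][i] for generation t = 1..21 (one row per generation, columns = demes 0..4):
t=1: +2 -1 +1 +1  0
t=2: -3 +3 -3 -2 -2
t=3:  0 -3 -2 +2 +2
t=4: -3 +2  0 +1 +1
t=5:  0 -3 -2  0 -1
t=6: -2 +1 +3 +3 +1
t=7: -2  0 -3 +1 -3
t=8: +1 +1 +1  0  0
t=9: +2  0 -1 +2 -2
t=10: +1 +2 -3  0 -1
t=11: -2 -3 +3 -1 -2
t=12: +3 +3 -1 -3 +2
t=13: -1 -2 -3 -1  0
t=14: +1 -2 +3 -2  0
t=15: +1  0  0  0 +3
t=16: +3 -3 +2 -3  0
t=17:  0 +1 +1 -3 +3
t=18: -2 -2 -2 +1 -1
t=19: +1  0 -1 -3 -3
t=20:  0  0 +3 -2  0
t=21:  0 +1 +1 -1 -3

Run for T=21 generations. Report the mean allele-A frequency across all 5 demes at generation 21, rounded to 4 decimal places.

t=0: k=[0 0 13 0 0]
t=1: x=[0.0000 1.8200 9.3600 1.8200 0.0000] k=[0 1 10 3 0]
t=2: x=[0.1400 2.1200 7.7600 3.5600 0.4200] k=[0 5 5 2 0]
t=3: x=[0.7000 4.3000 4.5800 2.1400 0.2800] k=[1 1 3 4 2]
t=4: x=[1.0000 1.2800 2.8600 3.5800 2.2800] k=[0 3 3 5 3]
t=5: x=[0.4200 2.5800 3.2800 4.4400 3.2800] k=[0 0 1 4 2]
t=6: x=[0.0000 0.1400 1.2800 3.3000 2.2800] k=[0 1 4 6 3]
t=7: x=[0.1400 1.2800 3.8600 5.3000 3.4200] k=[0 1 1 6 0]
t=8: x=[0.1400 0.8600 1.7000 4.4600 0.8400] k=[1 2 3 4 1]
t=9: x=[1.1400 2.0000 3.0000 3.4400 1.4200] k=[3 2 2 5 0]
t=10: x=[2.8600 2.1400 2.4200 3.8800 0.7000] k=[4 4 0 4 0]
t=11: x=[4.0000 3.4400 1.1200 2.8800 0.5600] k=[2 0 4 2 0]
t=12: x=[1.7200 0.8400 3.1600 2.0000 0.2800] k=[5 4 2 0 2]
t=13: x=[4.8600 3.8600 2.0000 0.5600 1.7200] k=[4 2 0 0 2]
t=14: x=[3.7200 2.0000 0.2800 0.2800 1.7200] k=[5 0 3 0 2]
t=15: x=[4.3000 1.1200 2.1600 0.7000 1.7200] k=[5 1 2 1 5]
t=16: x=[4.4400 1.7000 1.7200 1.7000 4.4400] k=[7 0 4 0 4]
t=17: x=[6.0200 1.5400 2.8800 1.1200 3.4400] k=[6 3 4 0 6]
t=18: x=[5.5800 3.5600 3.3000 1.4000 5.1600] k=[4 2 1 2 4]
t=19: x=[3.7200 2.1400 1.2800 2.1400 3.7200] k=[5 2 0 0 1]
t=20: x=[4.5800 2.1400 0.2800 0.1400 0.8600] k=[5 2 3 0 1]
t=21: x=[4.5800 2.5600 2.4400 0.5600 0.8600] k=[5 4 3 0 0]

0.0923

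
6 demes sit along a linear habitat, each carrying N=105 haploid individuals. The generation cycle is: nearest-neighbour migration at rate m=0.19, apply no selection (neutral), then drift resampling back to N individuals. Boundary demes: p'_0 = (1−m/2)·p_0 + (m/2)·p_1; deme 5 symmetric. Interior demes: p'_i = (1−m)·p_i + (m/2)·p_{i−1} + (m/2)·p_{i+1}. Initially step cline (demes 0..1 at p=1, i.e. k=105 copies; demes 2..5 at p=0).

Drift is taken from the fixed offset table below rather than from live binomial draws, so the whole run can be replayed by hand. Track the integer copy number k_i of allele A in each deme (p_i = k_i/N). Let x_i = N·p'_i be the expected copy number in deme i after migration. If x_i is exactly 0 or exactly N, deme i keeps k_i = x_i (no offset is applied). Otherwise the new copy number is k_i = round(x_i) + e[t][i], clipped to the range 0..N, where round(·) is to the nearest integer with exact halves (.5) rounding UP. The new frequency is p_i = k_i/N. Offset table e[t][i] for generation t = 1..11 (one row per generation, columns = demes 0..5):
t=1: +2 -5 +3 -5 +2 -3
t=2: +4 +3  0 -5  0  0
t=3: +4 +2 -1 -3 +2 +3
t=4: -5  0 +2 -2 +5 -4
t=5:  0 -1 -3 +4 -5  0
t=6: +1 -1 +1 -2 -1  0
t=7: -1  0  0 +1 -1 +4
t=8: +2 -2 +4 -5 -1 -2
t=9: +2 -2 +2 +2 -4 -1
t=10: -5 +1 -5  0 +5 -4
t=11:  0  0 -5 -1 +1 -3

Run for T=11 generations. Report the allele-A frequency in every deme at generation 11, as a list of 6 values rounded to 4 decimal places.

[0.7810, 0.6190, 0.2952, 0.1238, 0.0667, 0.0000]

t=0: k=[105 105 0 0 0 0]
t=1: x=[105.0000 95.0250 9.9750 0.0000 0.0000 0.0000] k=[105 90 13 0 0 0]
t=2: x=[103.5750 84.1100 19.0800 1.2350 0.0000 0.0000] k=[105 87 19 0 0 0]
t=3: x=[103.2900 82.2500 23.6550 1.8050 0.0000 0.0000] k=[105 84 23 0 0 0]
t=4: x=[103.0050 80.2000 26.6100 2.1850 0.0000 0.0000] k=[98 80 29 0 0 0]
t=5: x=[96.2900 76.8650 31.0900 2.7550 0.0000 0.0000] k=[96 76 28 7 0 0]
t=6: x=[94.1000 73.3400 30.5650 8.3300 0.6650 0.0000] k=[95 72 32 6 0 0]
t=7: x=[92.8150 70.3850 33.3300 7.9000 0.5700 0.0000] k=[92 70 33 9 0 0]
t=8: x=[89.9100 68.5750 34.2350 10.4250 0.8550 0.0000] k=[92 67 38 5 0 0]
t=9: x=[89.6250 66.6200 37.6200 7.6600 0.4750 0.0000] k=[92 65 40 10 0 0]
t=10: x=[89.4350 65.1900 39.5250 11.9000 0.9500 0.0000] k=[84 66 35 12 6 0]
t=11: x=[82.2900 64.7650 35.7600 13.6150 6.0000 0.5700] k=[82 65 31 13 7 0]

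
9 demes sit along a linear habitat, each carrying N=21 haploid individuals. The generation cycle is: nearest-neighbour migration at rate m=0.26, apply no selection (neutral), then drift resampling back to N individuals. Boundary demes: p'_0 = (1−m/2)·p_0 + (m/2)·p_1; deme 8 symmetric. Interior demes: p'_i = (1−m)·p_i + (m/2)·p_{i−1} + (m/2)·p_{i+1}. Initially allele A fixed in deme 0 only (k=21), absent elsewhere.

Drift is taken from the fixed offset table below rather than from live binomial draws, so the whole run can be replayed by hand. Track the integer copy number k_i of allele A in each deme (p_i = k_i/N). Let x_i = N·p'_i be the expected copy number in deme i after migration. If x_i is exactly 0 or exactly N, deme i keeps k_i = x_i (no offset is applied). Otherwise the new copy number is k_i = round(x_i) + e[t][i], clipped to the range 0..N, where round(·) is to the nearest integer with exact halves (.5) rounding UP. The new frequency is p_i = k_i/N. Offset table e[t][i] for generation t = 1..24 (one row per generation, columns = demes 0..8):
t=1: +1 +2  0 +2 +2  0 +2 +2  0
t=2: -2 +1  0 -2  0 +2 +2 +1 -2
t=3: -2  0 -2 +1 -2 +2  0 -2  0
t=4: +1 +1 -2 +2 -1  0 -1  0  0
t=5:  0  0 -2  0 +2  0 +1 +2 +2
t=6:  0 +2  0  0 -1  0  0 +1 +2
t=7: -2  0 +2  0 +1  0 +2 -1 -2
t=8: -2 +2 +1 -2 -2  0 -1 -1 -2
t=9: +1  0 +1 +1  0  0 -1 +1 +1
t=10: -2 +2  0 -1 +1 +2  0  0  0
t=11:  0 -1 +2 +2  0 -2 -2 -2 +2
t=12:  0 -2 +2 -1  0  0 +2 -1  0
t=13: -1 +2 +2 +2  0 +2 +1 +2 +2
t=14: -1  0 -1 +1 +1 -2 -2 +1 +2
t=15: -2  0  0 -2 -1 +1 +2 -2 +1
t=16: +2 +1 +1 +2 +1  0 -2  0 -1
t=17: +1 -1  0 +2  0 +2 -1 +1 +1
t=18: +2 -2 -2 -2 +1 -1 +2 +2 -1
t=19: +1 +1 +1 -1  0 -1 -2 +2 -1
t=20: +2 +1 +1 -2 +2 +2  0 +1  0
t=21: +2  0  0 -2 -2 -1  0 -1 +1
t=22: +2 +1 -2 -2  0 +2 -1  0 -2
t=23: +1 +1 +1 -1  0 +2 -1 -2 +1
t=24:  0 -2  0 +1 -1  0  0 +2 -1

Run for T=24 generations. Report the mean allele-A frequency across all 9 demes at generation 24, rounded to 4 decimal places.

0.2011

t=0: k=[21 0 0 0 0 0 0 0 0]
t=1: x=[18.2700 2.7300 0.0000 0.0000 0.0000 0.0000 0.0000 0.0000 0.0000] k=[19 5 0 0 0 0 0 0 0]
t=2: x=[17.1800 6.1700 0.6500 0.0000 0.0000 0.0000 0.0000 0.0000 0.0000] k=[15 7 1 0 0 0 0 0 0]
t=3: x=[13.9600 7.2600 1.6500 0.1300 0.0000 0.0000 0.0000 0.0000 0.0000] k=[12 7 0 1 0 0 0 0 0]
t=4: x=[11.3500 6.7400 1.0400 0.7400 0.1300 0.0000 0.0000 0.0000 0.0000] k=[12 8 0 3 0 0 0 0 0]
t=5: x=[11.4800 7.4800 1.4300 2.2200 0.3900 0.0000 0.0000 0.0000 0.0000] k=[11 7 0 2 2 0 0 0 0]
t=6: x=[10.4800 6.6100 1.1700 1.7400 1.7400 0.2600 0.0000 0.0000 0.0000] k=[10 9 1 2 1 0 0 0 0]
t=7: x=[9.8700 8.0900 2.1700 1.7400 1.0000 0.1300 0.0000 0.0000 0.0000] k=[8 8 4 2 2 0 0 0 0]
t=8: x=[8.0000 7.4800 4.2600 2.2600 1.7400 0.2600 0.0000 0.0000 0.0000] k=[6 9 5 0 0 0 0 0 0]
t=9: x=[6.3900 8.0900 4.8700 0.6500 0.0000 0.0000 0.0000 0.0000 0.0000] k=[7 8 6 2 0 0 0 0 0]
t=10: x=[7.1300 7.6100 5.7400 2.2600 0.2600 0.0000 0.0000 0.0000 0.0000] k=[5 10 6 1 1 0 0 0 0]
t=11: x=[5.6500 8.8300 5.8700 1.6500 0.8700 0.1300 0.0000 0.0000 0.0000] k=[6 8 8 4 1 0 0 0 0]
t=12: x=[6.2600 7.7400 7.4800 4.1300 1.2600 0.1300 0.0000 0.0000 0.0000] k=[6 6 9 3 1 0 0 0 0]
t=13: x=[6.0000 6.3900 7.8300 3.5200 1.1300 0.1300 0.0000 0.0000 0.0000] k=[5 8 10 6 1 2 0 0 0]
t=14: x=[5.3900 7.8700 9.2200 5.8700 1.7800 1.6100 0.2600 0.0000 0.0000] k=[4 8 8 7 3 0 0 0 0]
t=15: x=[4.5200 7.4800 7.8700 6.6100 3.1300 0.3900 0.0000 0.0000 0.0000] k=[3 7 8 5 2 1 0 0 0]
t=16: x=[3.5200 6.6100 7.4800 5.0000 2.2600 1.0000 0.1300 0.0000 0.0000] k=[6 8 8 7 3 1 0 0 0]
t=17: x=[6.2600 7.7400 7.8700 6.6100 3.2600 1.1300 0.1300 0.0000 0.0000] k=[7 7 8 9 3 3 0 0 0]
t=18: x=[7.0000 7.1300 8.0000 8.0900 3.7800 2.6100 0.3900 0.0000 0.0000] k=[9 5 6 6 5 2 2 0 0]
t=19: x=[8.4800 5.6500 5.8700 5.8700 4.7400 2.3900 1.7400 0.2600 0.0000] k=[9 7 7 5 5 1 0 2 0]
t=20: x=[8.7400 7.2600 6.7400 5.2600 4.4800 1.3900 0.3900 1.4800 0.2600] k=[11 8 8 3 6 3 0 2 0]
t=21: x=[10.6100 8.3900 7.3500 4.0400 5.2200 3.0000 0.6500 1.4800 0.2600] k=[13 8 7 2 3 2 1 0 1]
t=22: x=[12.3500 8.5200 6.4800 2.7800 2.7400 2.0000 1.0000 0.2600 0.8700] k=[14 10 4 1 3 4 0 0 0]
t=23: x=[13.4800 9.7400 4.3900 1.6500 2.8700 3.3500 0.5200 0.0000 0.0000] k=[14 11 5 1 3 5 0 0 0]
t=24: x=[13.6100 10.6100 5.2600 1.7800 3.0000 4.0900 0.6500 0.0000 0.0000] k=[14 9 5 3 2 4 1 0 0]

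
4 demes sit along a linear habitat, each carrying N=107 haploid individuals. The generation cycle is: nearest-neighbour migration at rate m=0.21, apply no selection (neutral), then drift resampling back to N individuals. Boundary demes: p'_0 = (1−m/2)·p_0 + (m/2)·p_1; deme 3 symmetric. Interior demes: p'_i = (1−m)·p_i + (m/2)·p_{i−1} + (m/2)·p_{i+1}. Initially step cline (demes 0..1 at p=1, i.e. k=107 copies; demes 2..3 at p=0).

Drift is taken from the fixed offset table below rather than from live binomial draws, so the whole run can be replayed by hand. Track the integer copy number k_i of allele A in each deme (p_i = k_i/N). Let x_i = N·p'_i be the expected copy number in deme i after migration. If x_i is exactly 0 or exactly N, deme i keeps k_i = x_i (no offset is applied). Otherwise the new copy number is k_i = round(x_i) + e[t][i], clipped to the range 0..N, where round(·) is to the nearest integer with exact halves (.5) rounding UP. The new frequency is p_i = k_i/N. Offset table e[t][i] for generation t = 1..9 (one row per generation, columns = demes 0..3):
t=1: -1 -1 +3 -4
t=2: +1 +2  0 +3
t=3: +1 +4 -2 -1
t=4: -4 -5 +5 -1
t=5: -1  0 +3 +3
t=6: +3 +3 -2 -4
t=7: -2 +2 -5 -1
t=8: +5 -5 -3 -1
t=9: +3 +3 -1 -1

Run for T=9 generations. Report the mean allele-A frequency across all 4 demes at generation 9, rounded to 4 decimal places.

t=0: k=[107 107 0 0]
t=1: x=[107.0000 95.7650 11.2350 0.0000] k=[107 95 14 0]
t=2: x=[105.7400 87.7550 21.0350 1.4700] k=[107 90 21 4]
t=3: x=[105.2150 84.5400 26.4600 5.7850] k=[106 89 24 5]
t=4: x=[104.2150 83.9600 28.8300 6.9950] k=[100 79 34 6]
t=5: x=[97.7950 76.4800 35.7850 8.9400] k=[97 76 39 12]
t=6: x=[94.7950 74.3200 40.0500 14.8350] k=[98 77 38 11]
t=7: x=[95.7950 75.1100 39.2600 13.8350] k=[94 77 34 13]
t=8: x=[92.2150 74.2700 36.3100 15.2050] k=[97 69 33 14]
t=9: x=[94.0600 68.1600 34.7850 15.9950] k=[97 71 34 15]

0.5070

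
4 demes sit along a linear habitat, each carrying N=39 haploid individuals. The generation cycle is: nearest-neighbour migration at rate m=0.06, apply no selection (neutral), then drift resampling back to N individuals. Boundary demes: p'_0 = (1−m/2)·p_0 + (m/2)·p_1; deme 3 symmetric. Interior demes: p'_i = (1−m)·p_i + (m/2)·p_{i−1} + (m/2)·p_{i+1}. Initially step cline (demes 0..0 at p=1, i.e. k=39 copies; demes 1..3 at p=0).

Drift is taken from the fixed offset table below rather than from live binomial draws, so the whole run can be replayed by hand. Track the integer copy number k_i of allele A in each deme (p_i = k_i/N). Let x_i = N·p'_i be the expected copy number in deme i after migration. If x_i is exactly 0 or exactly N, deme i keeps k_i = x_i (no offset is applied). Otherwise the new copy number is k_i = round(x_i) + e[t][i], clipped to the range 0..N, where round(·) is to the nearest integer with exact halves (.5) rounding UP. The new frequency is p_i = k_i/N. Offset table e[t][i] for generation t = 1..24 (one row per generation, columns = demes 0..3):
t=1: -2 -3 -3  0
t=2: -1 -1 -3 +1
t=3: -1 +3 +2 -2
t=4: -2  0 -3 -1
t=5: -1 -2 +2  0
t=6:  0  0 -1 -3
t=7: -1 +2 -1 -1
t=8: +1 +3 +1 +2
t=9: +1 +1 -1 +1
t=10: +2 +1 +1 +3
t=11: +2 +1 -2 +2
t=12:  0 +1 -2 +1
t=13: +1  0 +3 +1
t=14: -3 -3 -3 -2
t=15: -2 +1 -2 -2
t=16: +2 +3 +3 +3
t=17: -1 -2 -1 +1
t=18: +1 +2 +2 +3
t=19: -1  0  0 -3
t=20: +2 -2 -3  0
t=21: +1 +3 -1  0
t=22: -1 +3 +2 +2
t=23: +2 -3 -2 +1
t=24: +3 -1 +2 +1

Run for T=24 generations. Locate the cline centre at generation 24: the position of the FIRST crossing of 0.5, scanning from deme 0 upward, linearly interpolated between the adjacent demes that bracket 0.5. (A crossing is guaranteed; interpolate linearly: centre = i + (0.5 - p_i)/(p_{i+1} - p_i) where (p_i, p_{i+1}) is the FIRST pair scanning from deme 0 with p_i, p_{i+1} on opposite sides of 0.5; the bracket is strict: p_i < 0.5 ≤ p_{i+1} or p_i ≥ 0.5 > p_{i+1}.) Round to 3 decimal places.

0.806

t=0: k=[39 0 0 0]
t=1: x=[37.8300 1.1700 0.0000 0.0000] k=[36 0 0 0]
t=2: x=[34.9200 1.0800 0.0000 0.0000] k=[34 0 0 0]
t=3: x=[32.9800 1.0200 0.0000 0.0000] k=[32 4 0 0]
t=4: x=[31.1600 4.7200 0.1200 0.0000] k=[29 5 0 0]
t=5: x=[28.2800 5.5700 0.1500 0.0000] k=[27 4 2 0]
t=6: x=[26.3100 4.6300 2.0000 0.0600] k=[26 5 1 0]
t=7: x=[25.3700 5.5100 1.0900 0.0300] k=[24 8 0 0]
t=8: x=[23.5200 8.2400 0.2400 0.0000] k=[25 11 1 0]
t=9: x=[24.5800 11.1200 1.2700 0.0300] k=[26 12 0 1]
t=10: x=[25.5800 12.0600 0.3900 0.9700] k=[28 13 1 4]
t=11: x=[27.5500 13.0900 1.4500 3.9100] k=[30 14 0 6]
t=12: x=[29.5200 14.0600 0.6000 5.8200] k=[30 15 0 7]
t=13: x=[29.5500 15.0000 0.6600 6.7900] k=[31 15 4 8]
t=14: x=[30.5200 15.1500 4.4500 7.8800] k=[28 12 1 6]
t=15: x=[27.5200 12.1500 1.4800 5.8500] k=[26 13 0 4]
t=16: x=[25.6100 13.0000 0.5100 3.8800] k=[28 16 4 7]
t=17: x=[27.6400 16.0000 4.4500 6.9100] k=[27 14 3 8]
t=18: x=[26.6100 14.0600 3.4800 7.8500] k=[28 16 5 11]
t=19: x=[27.6400 16.0300 5.5100 10.8200] k=[27 16 6 8]
t=20: x=[26.6700 16.0300 6.3600 7.9400] k=[29 14 3 8]
t=21: x=[28.5500 14.1200 3.4800 7.8500] k=[30 17 2 8]
t=22: x=[29.6100 16.9400 2.6300 7.8200] k=[29 20 5 10]
t=23: x=[28.7300 19.8200 5.6000 9.8500] k=[31 17 4 11]
t=24: x=[30.5800 17.0300 4.6000 10.7900] k=[34 16 7 12]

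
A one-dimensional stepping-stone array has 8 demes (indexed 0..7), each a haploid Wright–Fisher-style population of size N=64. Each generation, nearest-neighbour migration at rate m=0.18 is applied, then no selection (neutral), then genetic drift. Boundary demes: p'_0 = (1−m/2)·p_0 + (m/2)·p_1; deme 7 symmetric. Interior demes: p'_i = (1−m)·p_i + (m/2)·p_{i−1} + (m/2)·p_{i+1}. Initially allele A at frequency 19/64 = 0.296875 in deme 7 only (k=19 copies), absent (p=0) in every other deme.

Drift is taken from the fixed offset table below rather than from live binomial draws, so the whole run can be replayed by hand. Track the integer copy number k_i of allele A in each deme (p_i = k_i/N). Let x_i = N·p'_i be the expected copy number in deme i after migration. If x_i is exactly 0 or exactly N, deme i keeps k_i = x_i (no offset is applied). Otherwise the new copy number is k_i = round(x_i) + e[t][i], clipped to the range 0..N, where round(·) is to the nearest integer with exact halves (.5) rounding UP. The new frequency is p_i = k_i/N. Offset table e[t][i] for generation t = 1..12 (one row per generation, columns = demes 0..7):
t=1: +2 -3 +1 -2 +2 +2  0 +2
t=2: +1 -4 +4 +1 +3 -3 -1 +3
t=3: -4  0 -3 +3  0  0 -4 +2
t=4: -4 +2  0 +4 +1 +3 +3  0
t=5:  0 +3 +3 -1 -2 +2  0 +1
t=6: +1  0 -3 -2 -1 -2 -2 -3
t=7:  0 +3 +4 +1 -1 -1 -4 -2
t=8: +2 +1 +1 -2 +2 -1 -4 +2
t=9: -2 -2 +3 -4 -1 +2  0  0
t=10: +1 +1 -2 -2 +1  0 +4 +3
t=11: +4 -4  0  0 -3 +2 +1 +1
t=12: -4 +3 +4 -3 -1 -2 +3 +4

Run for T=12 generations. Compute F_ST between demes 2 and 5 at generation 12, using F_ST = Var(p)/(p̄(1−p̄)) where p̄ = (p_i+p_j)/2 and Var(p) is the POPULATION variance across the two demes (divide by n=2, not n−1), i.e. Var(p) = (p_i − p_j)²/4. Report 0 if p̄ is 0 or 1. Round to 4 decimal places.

0.0079

t=0: k=[0 0 0 0 0 0 0 19]
t=1: x=[0.0000 0.0000 0.0000 0.0000 0.0000 0.0000 1.7100 17.2900] k=[0 0 0 0 0 0 2 19]
t=2: x=[0.0000 0.0000 0.0000 0.0000 0.0000 0.1800 3.3500 17.4700] k=[0 0 0 0 0 0 2 20]
t=3: x=[0.0000 0.0000 0.0000 0.0000 0.0000 0.1800 3.4400 18.3800] k=[0 0 0 0 0 0 0 20]
t=4: x=[0.0000 0.0000 0.0000 0.0000 0.0000 0.0000 1.8000 18.2000] k=[0 0 0 0 0 0 5 18]
t=5: x=[0.0000 0.0000 0.0000 0.0000 0.0000 0.4500 5.7200 16.8300] k=[0 0 0 0 0 2 6 18]
t=6: x=[0.0000 0.0000 0.0000 0.0000 0.1800 2.1800 6.7200 16.9200] k=[0 0 0 0 0 0 5 14]
t=7: x=[0.0000 0.0000 0.0000 0.0000 0.0000 0.4500 5.3600 13.1900] k=[0 0 0 0 0 0 1 11]
t=8: x=[0.0000 0.0000 0.0000 0.0000 0.0000 0.0900 1.8100 10.1000] k=[0 0 0 0 0 0 0 12]
t=9: x=[0.0000 0.0000 0.0000 0.0000 0.0000 0.0000 1.0800 10.9200] k=[0 0 0 0 0 0 1 11]
t=10: x=[0.0000 0.0000 0.0000 0.0000 0.0000 0.0900 1.8100 10.1000] k=[0 0 0 0 0 0 6 13]
t=11: x=[0.0000 0.0000 0.0000 0.0000 0.0000 0.5400 6.0900 12.3700] k=[0 0 0 0 0 3 7 13]
t=12: x=[0.0000 0.0000 0.0000 0.0000 0.2700 3.0900 7.1800 12.4600] k=[0 0 0 0 0 1 10 16]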